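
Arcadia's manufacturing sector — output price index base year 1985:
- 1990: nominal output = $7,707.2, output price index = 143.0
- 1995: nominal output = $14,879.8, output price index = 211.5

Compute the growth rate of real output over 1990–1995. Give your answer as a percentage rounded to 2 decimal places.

30.53%

Deflate each year: 1990 → 7707.2/1.430 = 5389.65; 1995 → 14879.8/2.115 = 7035.37.
So real output changed by 7035.37/5389.65 − 1 = 0.3053, i.e. 30.53%.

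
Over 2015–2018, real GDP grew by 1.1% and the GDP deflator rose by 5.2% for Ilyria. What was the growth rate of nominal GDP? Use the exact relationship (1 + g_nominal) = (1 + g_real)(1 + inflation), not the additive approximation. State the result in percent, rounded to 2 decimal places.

(1 + g_nom) = (1 + g_real)(1 + π) = 1.0110 × 1.0520 = 1.06357.

6.36%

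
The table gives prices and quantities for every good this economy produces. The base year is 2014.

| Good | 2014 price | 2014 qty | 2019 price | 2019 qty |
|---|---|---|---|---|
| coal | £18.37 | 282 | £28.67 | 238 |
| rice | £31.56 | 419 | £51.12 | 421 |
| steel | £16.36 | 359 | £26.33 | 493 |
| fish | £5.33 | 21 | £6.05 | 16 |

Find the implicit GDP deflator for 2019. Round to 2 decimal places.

160.49

Nominal GDP 2019 = 28.67·238 + 51.12·421 + 26.33·493 + 6.05·16 = 41422.47.
Real GDP 2019 (at 2014 prices) = 18.37·238 + 31.56·421 + 16.36·493 + 5.33·16 = 25809.58.
Deflator = Nominal/Real × 100 = 41422.47/25809.58 × 100 = 160.493.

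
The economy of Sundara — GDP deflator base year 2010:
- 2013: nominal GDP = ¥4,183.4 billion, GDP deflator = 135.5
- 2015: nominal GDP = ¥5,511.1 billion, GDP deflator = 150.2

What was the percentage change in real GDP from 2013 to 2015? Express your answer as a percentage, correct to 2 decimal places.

18.84%

Real GDP 2013 = 4183.4 / 1.355 = 3087.38.
Real GDP 2015 = 5511.1 / 1.502 = 3669.17.
Real growth = 3669.17 / 3087.38 − 1 = 0.1884.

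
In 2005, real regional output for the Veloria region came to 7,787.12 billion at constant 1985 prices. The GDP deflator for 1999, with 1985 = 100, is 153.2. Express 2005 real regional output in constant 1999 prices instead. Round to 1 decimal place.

11,929.9 billion

Real regional output in 1999 prices = Real regional output in 1985 prices × (P_1999/P_1985) = 7787.12 × 1.532 = 11929.87.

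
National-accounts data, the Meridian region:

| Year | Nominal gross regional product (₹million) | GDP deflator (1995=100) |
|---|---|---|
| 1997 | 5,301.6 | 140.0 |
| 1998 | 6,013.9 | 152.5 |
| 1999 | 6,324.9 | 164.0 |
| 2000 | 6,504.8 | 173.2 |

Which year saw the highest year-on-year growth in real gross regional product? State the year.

1998

1998: real = 6013.9/1.525 = 3943.54; growth vs 1997 (3786.86) = 4.14%.
1999: real = 6324.9/1.640 = 3856.65; growth vs 1998 (3943.54) = -2.20%.
2000: real = 6504.8/1.732 = 3755.66; growth vs 1999 (3856.65) = -2.62%.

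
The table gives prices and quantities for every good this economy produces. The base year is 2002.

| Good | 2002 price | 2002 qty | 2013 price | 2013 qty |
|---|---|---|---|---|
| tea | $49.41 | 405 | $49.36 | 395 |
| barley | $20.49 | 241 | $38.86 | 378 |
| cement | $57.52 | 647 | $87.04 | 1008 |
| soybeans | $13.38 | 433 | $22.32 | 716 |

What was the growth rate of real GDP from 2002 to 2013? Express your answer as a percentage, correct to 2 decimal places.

39.53%

Real GDP 2002 = Nominal GDP 2002 = 49.41·405 + 20.49·241 + 57.52·647 + 13.38·433 = 67958.12.
Real GDP 2013 (at 2002 prices) = 49.41·395 + 20.49·378 + 57.52·1008 + 13.38·716 = 94822.41.
Real growth = 94822.41/67958.12 − 1 = 0.3953.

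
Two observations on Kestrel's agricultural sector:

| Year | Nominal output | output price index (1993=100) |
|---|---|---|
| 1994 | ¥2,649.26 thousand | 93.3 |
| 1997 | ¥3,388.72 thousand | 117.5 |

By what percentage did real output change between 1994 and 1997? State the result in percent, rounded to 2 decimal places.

1.57%

Real output 1994 = 2649.26 / 0.933 = 2839.51.
Real output 1997 = 3388.72 / 1.175 = 2884.02.
Real growth = 2884.02 / 2839.51 − 1 = 0.0157.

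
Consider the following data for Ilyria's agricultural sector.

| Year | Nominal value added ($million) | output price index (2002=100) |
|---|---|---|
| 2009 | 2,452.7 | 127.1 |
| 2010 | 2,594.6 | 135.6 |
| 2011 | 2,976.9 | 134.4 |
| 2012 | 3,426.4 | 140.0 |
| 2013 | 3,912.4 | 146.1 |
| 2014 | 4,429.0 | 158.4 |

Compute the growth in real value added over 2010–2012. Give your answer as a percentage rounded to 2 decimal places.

Real value added 2010 = 2594.6/1.356 = 1913.42.
Real value added 2012 = 3426.4/1.400 = 2447.43.
Change = 2447.43/1913.42 − 1 = 0.2791.

27.91%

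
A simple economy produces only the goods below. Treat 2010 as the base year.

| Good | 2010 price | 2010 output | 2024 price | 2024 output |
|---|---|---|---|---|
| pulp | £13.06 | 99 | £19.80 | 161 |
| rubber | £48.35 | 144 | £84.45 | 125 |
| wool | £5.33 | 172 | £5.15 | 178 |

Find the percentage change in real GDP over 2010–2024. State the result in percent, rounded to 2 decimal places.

Real GDP 2010 = Nominal GDP 2010 = 13.06·99 + 48.35·144 + 5.33·172 = 9172.10.
Real GDP 2024 (at 2010 prices) = 13.06·161 + 48.35·125 + 5.33·178 = 9095.15.
Real growth = 9095.15/9172.10 − 1 = -0.0084.

-0.84%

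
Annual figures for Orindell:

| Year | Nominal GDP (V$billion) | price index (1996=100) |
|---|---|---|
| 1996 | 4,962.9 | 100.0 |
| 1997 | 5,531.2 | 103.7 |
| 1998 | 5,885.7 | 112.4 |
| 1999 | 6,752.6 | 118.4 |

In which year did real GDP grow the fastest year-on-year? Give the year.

1999

1997: real = 5531.2/1.037 = 5333.85; growth vs 1996 (4962.90) = 7.47%.
1998: real = 5885.7/1.124 = 5236.39; growth vs 1997 (5333.85) = -1.83%.
1999: real = 6752.6/1.184 = 5703.21; growth vs 1998 (5236.39) = 8.91%.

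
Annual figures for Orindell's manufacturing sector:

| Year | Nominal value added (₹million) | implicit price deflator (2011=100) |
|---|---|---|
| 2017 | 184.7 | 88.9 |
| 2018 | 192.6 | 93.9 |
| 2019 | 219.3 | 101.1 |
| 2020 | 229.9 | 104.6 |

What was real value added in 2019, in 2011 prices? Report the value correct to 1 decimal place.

Real value added 2019 = 219.3 / 1.011 = 216.91.

₹216.9 million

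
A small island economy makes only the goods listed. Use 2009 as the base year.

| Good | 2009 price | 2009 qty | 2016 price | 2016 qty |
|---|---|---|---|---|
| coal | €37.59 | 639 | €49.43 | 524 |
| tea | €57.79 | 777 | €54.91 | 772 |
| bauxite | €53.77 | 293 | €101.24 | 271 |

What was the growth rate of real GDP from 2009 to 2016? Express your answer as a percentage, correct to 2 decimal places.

-6.84%

Real GDP 2009 = Nominal GDP 2009 = 37.59·639 + 57.79·777 + 53.77·293 = 84677.45.
Real GDP 2016 (at 2009 prices) = 37.59·524 + 57.79·772 + 53.77·271 = 78882.71.
Real growth = 78882.71/84677.45 − 1 = -0.0684.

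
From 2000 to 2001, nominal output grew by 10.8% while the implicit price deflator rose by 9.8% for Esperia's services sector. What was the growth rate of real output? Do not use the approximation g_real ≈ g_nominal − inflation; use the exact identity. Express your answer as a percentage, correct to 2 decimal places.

(1 + g_nom) = (1 + g_real)(1 + π), so g_real = 1.1080 / 1.0980 − 1 = 0.00911.

0.91%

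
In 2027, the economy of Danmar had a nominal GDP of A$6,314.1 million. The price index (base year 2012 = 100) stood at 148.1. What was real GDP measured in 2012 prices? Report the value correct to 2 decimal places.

A$4,263.40 million

Real GDP = Nominal / (price index/100) = 6314.1 / 1.481 = 4263.40.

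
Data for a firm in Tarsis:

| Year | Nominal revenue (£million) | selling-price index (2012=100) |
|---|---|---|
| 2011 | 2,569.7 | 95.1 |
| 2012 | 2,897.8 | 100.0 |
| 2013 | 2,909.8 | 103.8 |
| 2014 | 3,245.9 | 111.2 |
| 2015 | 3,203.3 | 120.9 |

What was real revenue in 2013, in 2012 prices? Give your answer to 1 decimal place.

Real revenue 2013 = 2909.8 / 1.038 = 2803.28.

£2,803.3 million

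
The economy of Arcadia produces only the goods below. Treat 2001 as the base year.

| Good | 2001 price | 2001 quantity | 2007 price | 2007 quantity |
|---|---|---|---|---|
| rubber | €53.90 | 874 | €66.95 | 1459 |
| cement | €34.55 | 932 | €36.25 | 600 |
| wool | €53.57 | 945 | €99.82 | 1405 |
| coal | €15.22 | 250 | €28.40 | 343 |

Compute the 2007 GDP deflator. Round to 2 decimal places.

149.80

Nominal GDP 2007 = 66.95·1459 + 36.25·600 + 99.82·1405 + 28.40·343 = 269418.35.
Real GDP 2007 (at 2001 prices) = 53.90·1459 + 34.55·600 + 53.57·1405 + 15.22·343 = 179856.41.
Deflator = Nominal/Real × 100 = 269418.35/179856.41 × 100 = 149.796.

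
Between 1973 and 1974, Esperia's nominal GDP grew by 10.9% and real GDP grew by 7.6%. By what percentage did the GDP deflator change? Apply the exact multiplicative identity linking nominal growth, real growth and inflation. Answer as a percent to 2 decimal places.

(1 + g_nom) = (1 + g_real)(1 + π), so π = 1.1090 / 1.0760 − 1 = 0.03067.

3.07%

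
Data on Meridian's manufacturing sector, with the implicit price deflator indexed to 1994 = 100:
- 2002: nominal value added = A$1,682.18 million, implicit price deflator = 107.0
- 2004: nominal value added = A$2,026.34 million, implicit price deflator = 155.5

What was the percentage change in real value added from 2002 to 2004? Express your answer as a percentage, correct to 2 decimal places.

-17.11%

Real value added 2002 = 1682.18 / 1.070 = 1572.13.
Real value added 2004 = 2026.34 / 1.555 = 1303.11.
Real growth = 1303.11 / 1572.13 − 1 = -0.1711.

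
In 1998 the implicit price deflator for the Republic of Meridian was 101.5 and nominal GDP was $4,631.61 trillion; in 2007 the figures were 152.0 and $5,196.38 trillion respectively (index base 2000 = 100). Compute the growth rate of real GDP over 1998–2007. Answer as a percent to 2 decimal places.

-25.08%

Real GDP 1998 = 4631.61 / 1.015 = 4563.16.
Real GDP 2007 = 5196.38 / 1.520 = 3418.67.
Real growth = 3418.67 / 4563.16 − 1 = -0.2508.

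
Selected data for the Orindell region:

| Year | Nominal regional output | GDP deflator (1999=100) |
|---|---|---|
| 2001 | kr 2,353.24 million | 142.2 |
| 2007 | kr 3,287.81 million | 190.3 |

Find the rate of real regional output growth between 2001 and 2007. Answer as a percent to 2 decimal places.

4.40%

Real regional output 2001 = 2353.24 / 1.422 = 1654.88.
Real regional output 2007 = 3287.81 / 1.903 = 1727.70.
Real growth = 1727.70 / 1654.88 − 1 = 0.0440.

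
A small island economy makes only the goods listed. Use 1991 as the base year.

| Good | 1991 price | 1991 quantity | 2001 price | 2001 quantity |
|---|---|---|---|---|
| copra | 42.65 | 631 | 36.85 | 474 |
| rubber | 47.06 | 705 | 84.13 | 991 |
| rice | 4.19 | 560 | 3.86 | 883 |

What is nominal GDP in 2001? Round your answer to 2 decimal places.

Nominal GDP 2001 = Σ (p_2001 × q_2001) = 36.85·474 + 84.13·991 + 3.86·883 = 104248.11.

104248.11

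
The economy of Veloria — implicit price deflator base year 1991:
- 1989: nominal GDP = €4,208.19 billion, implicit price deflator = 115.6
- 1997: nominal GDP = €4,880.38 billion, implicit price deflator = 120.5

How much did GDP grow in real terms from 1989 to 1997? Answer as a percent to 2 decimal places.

Real GDP 1989 = 4208.19 / 1.156 = 3640.30.
Real GDP 1997 = 4880.38 / 1.205 = 4050.11.
Real growth = 4050.11 / 3640.30 − 1 = 0.1126.

11.26%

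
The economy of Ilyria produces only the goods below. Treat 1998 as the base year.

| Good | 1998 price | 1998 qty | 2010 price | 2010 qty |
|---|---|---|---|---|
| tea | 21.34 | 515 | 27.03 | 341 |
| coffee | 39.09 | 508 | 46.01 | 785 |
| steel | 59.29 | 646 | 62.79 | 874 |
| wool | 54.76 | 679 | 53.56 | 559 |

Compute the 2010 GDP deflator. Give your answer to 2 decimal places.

Nominal GDP 2010 = 27.03·341 + 46.01·785 + 62.79·874 + 53.56·559 = 130153.58.
Real GDP 2010 (at 1998 prices) = 21.34·341 + 39.09·785 + 59.29·874 + 54.76·559 = 120392.89.
Deflator = Nominal/Real × 100 = 130153.58/120392.89 × 100 = 108.107.

108.11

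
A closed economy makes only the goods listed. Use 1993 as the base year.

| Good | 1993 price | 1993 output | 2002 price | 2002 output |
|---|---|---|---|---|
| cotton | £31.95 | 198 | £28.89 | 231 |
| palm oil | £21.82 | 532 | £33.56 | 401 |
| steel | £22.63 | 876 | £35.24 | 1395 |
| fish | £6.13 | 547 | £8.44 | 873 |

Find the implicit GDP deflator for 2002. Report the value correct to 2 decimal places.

Nominal GDP 2002 = 28.89·231 + 33.56·401 + 35.24·1395 + 8.44·873 = 76659.07.
Real GDP 2002 (at 1993 prices) = 31.95·231 + 21.82·401 + 22.63·1395 + 6.13·873 = 53050.61.
Deflator = Nominal/Real × 100 = 76659.07/53050.61 × 100 = 144.502.

144.50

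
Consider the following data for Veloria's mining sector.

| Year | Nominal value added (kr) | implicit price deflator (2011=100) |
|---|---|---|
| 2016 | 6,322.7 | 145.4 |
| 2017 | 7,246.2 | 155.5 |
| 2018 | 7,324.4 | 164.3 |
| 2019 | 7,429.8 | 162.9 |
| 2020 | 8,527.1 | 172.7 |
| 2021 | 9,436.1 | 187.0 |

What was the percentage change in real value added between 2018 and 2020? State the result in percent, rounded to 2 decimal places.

10.76%

Real value added 2018 = 7324.4/1.643 = 4457.94.
Real value added 2020 = 8527.1/1.727 = 4937.52.
Change = 4937.52/4457.94 − 1 = 0.1076.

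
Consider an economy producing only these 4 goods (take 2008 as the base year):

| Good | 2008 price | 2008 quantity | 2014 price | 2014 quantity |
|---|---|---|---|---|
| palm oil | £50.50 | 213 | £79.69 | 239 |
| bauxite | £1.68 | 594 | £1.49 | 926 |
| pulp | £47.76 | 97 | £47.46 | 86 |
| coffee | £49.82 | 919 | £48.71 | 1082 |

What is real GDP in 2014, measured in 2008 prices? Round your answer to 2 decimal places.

Real GDP 2014 = Σ (p_2008 × q_2014) = 50.50·239 + 1.68·926 + 47.76·86 + 49.82·1082 = 71637.78.

£71637.78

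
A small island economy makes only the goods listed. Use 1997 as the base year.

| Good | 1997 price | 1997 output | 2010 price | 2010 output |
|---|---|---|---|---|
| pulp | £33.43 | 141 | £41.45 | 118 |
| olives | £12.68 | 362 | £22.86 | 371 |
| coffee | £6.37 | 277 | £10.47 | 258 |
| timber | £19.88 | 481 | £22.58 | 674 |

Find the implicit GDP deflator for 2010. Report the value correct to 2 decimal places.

Nominal GDP 2010 = 41.45·118 + 22.86·371 + 10.47·258 + 22.58·674 = 31292.34.
Real GDP 2010 (at 1997 prices) = 33.43·118 + 12.68·371 + 6.37·258 + 19.88·674 = 23691.60.
Deflator = Nominal/Real × 100 = 31292.34/23691.60 × 100 = 132.082.

132.08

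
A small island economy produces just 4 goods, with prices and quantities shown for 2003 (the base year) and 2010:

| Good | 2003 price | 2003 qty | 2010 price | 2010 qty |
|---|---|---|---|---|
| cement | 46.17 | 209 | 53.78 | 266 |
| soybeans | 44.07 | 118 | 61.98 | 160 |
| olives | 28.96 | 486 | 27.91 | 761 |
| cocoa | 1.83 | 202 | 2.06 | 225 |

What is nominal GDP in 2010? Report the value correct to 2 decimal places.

Nominal GDP 2010 = Σ (p_2010 × q_2010) = 53.78·266 + 61.98·160 + 27.91·761 + 2.06·225 = 45925.29.

45925.29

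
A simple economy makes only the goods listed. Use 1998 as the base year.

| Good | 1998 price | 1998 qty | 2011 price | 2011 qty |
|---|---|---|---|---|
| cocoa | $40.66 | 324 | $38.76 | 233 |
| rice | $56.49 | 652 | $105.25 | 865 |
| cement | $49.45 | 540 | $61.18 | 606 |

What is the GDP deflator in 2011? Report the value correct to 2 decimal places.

155.31

Nominal GDP 2011 = 38.76·233 + 105.25·865 + 61.18·606 = 137147.41.
Real GDP 2011 (at 1998 prices) = 40.66·233 + 56.49·865 + 49.45·606 = 88304.33.
Deflator = Nominal/Real × 100 = 137147.41/88304.33 × 100 = 155.312.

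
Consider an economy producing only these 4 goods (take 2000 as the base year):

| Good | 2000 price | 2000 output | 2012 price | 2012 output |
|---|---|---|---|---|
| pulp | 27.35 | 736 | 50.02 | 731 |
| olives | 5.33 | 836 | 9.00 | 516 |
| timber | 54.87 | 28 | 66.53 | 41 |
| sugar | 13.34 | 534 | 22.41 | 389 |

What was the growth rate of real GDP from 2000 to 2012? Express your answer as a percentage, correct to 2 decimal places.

Real GDP 2000 = Nominal GDP 2000 = 27.35·736 + 5.33·836 + 54.87·28 + 13.34·534 = 33245.40.
Real GDP 2012 (at 2000 prices) = 27.35·731 + 5.33·516 + 54.87·41 + 13.34·389 = 30182.06.
Real growth = 30182.06/33245.40 − 1 = -0.0921.

-9.21%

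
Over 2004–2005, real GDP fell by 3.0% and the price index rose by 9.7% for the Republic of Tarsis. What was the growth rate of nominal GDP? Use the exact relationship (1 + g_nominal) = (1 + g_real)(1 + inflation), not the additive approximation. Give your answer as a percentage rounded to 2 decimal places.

(1 + g_nom) = (1 + g_real)(1 + π) = 0.9700 × 1.0970 = 1.06409.

6.41%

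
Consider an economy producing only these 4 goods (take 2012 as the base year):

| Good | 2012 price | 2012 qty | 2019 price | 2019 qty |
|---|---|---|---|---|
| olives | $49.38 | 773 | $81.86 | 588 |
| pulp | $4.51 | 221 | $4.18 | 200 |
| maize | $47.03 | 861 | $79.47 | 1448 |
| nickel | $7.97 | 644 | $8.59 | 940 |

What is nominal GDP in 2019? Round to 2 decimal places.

$172116.84

Nominal GDP 2019 = Σ (p_2019 × q_2019) = 81.86·588 + 4.18·200 + 79.47·1448 + 8.59·940 = 172116.84.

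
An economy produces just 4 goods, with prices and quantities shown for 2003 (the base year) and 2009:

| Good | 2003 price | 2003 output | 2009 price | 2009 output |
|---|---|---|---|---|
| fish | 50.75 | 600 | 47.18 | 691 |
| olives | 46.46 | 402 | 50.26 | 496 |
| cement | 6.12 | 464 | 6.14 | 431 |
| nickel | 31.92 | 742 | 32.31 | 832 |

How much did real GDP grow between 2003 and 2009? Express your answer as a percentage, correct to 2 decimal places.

15.41%

Real GDP 2003 = Nominal GDP 2003 = 50.75·600 + 46.46·402 + 6.12·464 + 31.92·742 = 75651.24.
Real GDP 2009 (at 2003 prices) = 50.75·691 + 46.46·496 + 6.12·431 + 31.92·832 = 87307.57.
Real growth = 87307.57/75651.24 − 1 = 0.1541.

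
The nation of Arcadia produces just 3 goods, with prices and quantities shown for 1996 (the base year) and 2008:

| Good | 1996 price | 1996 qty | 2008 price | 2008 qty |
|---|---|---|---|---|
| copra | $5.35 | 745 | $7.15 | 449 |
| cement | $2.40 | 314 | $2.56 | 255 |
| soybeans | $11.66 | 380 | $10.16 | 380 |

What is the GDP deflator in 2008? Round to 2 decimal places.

Nominal GDP 2008 = 7.15·449 + 2.56·255 + 10.16·380 = 7723.95.
Real GDP 2008 (at 1996 prices) = 5.35·449 + 2.40·255 + 11.66·380 = 7444.95.
Deflator = Nominal/Real × 100 = 7723.95/7444.95 × 100 = 103.748.

103.75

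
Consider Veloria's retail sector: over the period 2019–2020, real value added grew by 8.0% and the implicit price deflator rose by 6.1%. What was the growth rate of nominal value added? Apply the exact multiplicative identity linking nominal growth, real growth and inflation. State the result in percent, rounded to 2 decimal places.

(1 + g_nom) = (1 + g_real)(1 + π) = 1.0800 × 1.0610 = 1.14588.

14.59%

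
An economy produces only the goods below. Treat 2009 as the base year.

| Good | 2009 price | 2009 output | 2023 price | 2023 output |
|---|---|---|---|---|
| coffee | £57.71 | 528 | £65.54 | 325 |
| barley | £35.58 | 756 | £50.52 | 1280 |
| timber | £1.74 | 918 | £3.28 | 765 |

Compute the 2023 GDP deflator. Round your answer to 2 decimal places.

Nominal GDP 2023 = 65.54·325 + 50.52·1280 + 3.28·765 = 88475.30.
Real GDP 2023 (at 2009 prices) = 57.71·325 + 35.58·1280 + 1.74·765 = 65629.25.
Deflator = Nominal/Real × 100 = 88475.30/65629.25 × 100 = 134.811.

134.81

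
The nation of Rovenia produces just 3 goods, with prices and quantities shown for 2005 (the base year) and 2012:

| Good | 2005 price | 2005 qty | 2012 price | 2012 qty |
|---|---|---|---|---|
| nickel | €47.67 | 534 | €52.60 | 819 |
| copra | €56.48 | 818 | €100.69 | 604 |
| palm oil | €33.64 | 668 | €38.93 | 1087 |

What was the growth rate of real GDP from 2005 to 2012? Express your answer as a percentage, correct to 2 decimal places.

16.57%

Real GDP 2005 = Nominal GDP 2005 = 47.67·534 + 56.48·818 + 33.64·668 = 94127.94.
Real GDP 2012 (at 2005 prices) = 47.67·819 + 56.48·604 + 33.64·1087 = 109722.33.
Real growth = 109722.33/94127.94 − 1 = 0.1657.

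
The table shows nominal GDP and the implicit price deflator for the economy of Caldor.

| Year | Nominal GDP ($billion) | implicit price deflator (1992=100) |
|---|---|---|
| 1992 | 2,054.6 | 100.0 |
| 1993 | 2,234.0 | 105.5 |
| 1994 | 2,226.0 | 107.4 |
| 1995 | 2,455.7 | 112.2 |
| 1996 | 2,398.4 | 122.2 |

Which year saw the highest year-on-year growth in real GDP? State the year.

1995

1993: real = 2234.0/1.055 = 2117.54; growth vs 1992 (2054.60) = 3.06%.
1994: real = 2226.0/1.074 = 2072.63; growth vs 1993 (2117.54) = -2.12%.
1995: real = 2455.7/1.122 = 2188.68; growth vs 1994 (2072.63) = 5.60%.
1996: real = 2398.4/1.222 = 1962.68; growth vs 1995 (2188.68) = -10.33%.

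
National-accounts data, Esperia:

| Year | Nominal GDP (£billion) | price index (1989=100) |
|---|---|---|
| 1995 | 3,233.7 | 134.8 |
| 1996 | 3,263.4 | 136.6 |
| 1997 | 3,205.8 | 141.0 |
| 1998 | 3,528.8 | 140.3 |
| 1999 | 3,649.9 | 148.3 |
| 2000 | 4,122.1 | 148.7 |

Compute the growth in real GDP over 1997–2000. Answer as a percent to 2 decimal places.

21.92%

Real GDP 1997 = 3205.8/1.410 = 2273.62.
Real GDP 2000 = 4122.1/1.487 = 2772.09.
Change = 2772.09/2273.62 − 1 = 0.2192.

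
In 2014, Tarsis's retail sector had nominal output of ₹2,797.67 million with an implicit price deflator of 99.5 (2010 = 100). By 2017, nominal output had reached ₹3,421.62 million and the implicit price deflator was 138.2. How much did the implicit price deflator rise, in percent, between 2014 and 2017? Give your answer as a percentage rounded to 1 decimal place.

38.9%

Price-level change = 138.2 / 99.5 − 1 = 0.3889.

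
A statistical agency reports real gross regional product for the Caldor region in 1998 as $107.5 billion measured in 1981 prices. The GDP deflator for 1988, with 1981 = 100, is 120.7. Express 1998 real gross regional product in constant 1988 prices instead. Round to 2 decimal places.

$129.75 billion

Real gross regional product in 1988 prices = Real gross regional product in 1981 prices × (P_1988/P_1981) = 107.5 × 1.207 = 129.75.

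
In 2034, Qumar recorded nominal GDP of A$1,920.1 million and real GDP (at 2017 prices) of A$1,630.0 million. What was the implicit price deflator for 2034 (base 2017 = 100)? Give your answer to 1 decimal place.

implicit price deflator = (Nominal / Real) × 100 = 1920.1 / 1630.0 × 100 = 117.80.

117.8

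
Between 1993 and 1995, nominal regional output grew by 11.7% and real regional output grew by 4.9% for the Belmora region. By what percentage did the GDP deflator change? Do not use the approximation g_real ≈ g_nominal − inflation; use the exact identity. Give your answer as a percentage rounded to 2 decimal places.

6.48%

(1 + g_nom) = (1 + g_real)(1 + π), so π = 1.1170 / 1.0490 − 1 = 0.06482.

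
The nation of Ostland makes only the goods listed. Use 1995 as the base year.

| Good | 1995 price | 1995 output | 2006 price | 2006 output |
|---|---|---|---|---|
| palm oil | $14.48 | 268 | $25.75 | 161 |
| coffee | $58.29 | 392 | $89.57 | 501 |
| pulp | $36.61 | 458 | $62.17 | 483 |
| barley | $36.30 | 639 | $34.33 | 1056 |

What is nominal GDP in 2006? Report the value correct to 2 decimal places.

Nominal GDP 2006 = Σ (p_2006 × q_2006) = 25.75·161 + 89.57·501 + 62.17·483 + 34.33·1056 = 115300.91.

$115300.91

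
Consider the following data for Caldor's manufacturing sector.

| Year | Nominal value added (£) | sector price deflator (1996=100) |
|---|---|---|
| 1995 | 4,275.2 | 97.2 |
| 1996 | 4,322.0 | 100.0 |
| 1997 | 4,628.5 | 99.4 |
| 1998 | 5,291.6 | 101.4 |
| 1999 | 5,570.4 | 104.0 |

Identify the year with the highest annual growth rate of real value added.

1998

1996: real = 4322.0/1.000 = 4322.00; growth vs 1995 (4398.35) = -1.74%.
1997: real = 4628.5/0.994 = 4656.44; growth vs 1996 (4322.00) = 7.74%.
1998: real = 5291.6/1.014 = 5218.54; growth vs 1997 (4656.44) = 12.07%.
1999: real = 5570.4/1.040 = 5356.15; growth vs 1998 (5218.54) = 2.64%.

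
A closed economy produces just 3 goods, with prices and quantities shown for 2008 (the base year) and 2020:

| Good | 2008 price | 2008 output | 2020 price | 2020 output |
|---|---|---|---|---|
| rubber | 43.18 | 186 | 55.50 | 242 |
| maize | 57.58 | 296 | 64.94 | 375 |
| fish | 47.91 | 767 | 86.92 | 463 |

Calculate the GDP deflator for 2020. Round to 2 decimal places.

143.90

Nominal GDP 2020 = 55.50·242 + 64.94·375 + 86.92·463 = 78027.46.
Real GDP 2020 (at 2008 prices) = 43.18·242 + 57.58·375 + 47.91·463 = 54224.39.
Deflator = Nominal/Real × 100 = 78027.46/54224.39 × 100 = 143.897.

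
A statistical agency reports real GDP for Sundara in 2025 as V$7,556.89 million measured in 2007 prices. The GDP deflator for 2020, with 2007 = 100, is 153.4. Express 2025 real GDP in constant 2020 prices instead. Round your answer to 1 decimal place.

V$11,592.3 million

Real GDP in 2020 prices = Real GDP in 2007 prices × (P_2020/P_2007) = 7556.89 × 1.534 = 11592.27.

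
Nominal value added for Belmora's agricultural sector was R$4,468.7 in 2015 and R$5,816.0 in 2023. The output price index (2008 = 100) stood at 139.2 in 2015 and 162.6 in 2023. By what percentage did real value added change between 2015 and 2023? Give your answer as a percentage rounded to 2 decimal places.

Real value added 2015 = 4468.7 / 1.392 = 3210.27.
Real value added 2023 = 5816.0 / 1.626 = 3576.88.
Real growth = 3576.88 / 3210.27 − 1 = 0.1142.

11.42%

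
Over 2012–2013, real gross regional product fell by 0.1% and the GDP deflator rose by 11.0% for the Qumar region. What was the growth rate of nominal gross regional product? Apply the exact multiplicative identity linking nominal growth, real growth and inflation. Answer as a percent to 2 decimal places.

10.89%

(1 + g_nom) = (1 + g_real)(1 + π) = 0.9990 × 1.1100 = 1.10889.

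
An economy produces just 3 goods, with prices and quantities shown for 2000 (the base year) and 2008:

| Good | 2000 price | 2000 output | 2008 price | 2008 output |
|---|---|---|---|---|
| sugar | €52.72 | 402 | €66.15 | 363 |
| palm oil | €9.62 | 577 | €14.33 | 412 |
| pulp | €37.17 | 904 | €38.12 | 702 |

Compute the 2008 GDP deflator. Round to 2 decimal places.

Nominal GDP 2008 = 66.15·363 + 14.33·412 + 38.12·702 = 56676.65.
Real GDP 2008 (at 2000 prices) = 52.72·363 + 9.62·412 + 37.17·702 = 49194.14.
Deflator = Nominal/Real × 100 = 56676.65/49194.14 × 100 = 115.210.

115.21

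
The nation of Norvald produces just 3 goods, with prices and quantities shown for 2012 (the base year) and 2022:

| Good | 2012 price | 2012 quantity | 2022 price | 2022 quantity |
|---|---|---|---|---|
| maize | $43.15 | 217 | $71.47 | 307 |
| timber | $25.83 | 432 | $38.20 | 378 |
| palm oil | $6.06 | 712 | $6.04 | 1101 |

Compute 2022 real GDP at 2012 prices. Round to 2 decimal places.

Real GDP 2022 = Σ (p_2012 × q_2022) = 43.15·307 + 25.83·378 + 6.06·1101 = 29682.85.

$29682.85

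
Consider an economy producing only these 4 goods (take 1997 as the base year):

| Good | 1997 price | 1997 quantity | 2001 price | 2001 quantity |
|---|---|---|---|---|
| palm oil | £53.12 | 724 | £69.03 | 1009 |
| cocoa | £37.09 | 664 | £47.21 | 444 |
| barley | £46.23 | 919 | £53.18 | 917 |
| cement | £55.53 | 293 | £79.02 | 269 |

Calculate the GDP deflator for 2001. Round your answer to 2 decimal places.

126.09

Nominal GDP 2001 = 69.03·1009 + 47.21·444 + 53.18·917 + 79.02·269 = 160634.95.
Real GDP 2001 (at 1997 prices) = 53.12·1009 + 37.09·444 + 46.23·917 + 55.53·269 = 127396.52.
Deflator = Nominal/Real × 100 = 160634.95/127396.52 × 100 = 126.091.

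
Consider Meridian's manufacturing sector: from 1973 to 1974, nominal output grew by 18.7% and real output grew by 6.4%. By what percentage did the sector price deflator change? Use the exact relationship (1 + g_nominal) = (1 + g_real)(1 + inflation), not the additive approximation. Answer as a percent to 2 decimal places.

11.56%

(1 + g_nom) = (1 + g_real)(1 + π), so π = 1.1870 / 1.0640 − 1 = 0.11560.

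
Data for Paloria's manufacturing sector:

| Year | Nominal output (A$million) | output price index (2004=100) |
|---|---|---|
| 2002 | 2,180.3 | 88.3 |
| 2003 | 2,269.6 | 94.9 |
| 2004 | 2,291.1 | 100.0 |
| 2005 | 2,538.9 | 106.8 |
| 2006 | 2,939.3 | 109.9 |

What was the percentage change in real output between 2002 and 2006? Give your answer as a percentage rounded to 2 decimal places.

Real output 2002 = 2180.3/0.883 = 2469.20.
Real output 2006 = 2939.3/1.099 = 2674.52.
Change = 2674.52/2469.20 − 1 = 0.0832.

8.32%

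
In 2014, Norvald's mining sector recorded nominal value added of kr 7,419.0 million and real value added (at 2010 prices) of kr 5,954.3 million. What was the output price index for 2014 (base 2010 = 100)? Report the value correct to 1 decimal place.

124.6

output price index = (Nominal / Real) × 100 = 7419.0 / 5954.3 × 100 = 124.60.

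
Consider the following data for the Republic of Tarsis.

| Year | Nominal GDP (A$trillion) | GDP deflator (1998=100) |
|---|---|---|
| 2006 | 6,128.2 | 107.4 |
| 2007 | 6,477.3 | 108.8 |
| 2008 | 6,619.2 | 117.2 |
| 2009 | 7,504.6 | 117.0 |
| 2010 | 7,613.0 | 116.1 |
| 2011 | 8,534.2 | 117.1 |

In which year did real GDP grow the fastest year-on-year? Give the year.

2009

2007: real = 6477.3/1.088 = 5953.40; growth vs 2006 (5705.96) = 4.34%.
2008: real = 6619.2/1.172 = 5647.78; growth vs 2007 (5953.40) = -5.13%.
2009: real = 7504.6/1.170 = 6414.19; growth vs 2008 (5647.78) = 13.57%.
2010: real = 7613.0/1.161 = 6557.28; growth vs 2009 (6414.19) = 2.23%.
2011: real = 8534.2/1.171 = 7287.96; growth vs 2010 (6557.28) = 11.14%.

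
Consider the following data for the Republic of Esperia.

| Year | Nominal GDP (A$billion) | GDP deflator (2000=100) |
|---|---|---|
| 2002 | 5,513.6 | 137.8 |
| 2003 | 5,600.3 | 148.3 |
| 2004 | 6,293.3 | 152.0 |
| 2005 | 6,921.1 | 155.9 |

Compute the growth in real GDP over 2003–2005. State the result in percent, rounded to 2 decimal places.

Real GDP 2003 = 5600.3/1.483 = 3776.33.
Real GDP 2005 = 6921.1/1.559 = 4439.45.
Change = 4439.45/3776.33 − 1 = 0.1756.

17.56%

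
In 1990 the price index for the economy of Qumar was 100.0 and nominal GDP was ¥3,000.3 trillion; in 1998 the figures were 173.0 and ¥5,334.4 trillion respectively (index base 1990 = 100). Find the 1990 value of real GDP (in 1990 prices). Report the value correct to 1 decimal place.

¥3,000.3 trillion

Real GDP = Nominal / (price index/100) = 3000.3 / 1.000 = 3000.30.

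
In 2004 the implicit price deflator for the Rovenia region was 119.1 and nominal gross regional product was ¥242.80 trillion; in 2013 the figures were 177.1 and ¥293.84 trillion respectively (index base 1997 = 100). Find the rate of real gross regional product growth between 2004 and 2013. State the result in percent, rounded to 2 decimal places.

Deflate each year: 2004 → 242.80/1.191 = 203.86; 2013 → 293.84/1.771 = 165.92.
So real gross regional product changed by 165.92/203.86 − 1 = -0.1861, i.e. -18.61%.

-18.61%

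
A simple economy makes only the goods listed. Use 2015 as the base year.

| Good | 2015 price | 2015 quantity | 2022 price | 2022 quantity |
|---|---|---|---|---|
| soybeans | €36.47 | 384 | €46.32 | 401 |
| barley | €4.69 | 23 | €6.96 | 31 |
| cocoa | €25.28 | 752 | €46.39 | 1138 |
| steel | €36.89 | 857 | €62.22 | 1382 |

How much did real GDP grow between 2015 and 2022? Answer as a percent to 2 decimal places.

46.01%

Real GDP 2015 = Nominal GDP 2015 = 36.47·384 + 4.69·23 + 25.28·752 + 36.89·857 = 64737.64.
Real GDP 2022 (at 2015 prices) = 36.47·401 + 4.69·31 + 25.28·1138 + 36.89·1382 = 94520.48.
Real growth = 94520.48/64737.64 − 1 = 0.4601.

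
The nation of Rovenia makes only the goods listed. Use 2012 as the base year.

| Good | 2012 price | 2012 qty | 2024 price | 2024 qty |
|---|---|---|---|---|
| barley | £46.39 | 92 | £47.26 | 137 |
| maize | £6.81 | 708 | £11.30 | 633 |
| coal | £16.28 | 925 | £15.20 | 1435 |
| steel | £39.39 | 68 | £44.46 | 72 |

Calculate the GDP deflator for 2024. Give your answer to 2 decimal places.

104.82

Nominal GDP 2024 = 47.26·137 + 11.30·633 + 15.20·1435 + 44.46·72 = 38640.64.
Real GDP 2024 (at 2012 prices) = 46.39·137 + 6.81·633 + 16.28·1435 + 39.39·72 = 36864.04.
Deflator = Nominal/Real × 100 = 38640.64/36864.04 × 100 = 104.819.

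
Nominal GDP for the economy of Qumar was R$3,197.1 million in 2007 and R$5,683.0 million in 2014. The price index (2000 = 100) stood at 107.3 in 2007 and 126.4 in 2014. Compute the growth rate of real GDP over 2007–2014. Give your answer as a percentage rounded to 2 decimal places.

Deflate each year: 2007 → 3197.1/1.073 = 2979.59; 2014 → 5683.0/1.264 = 4496.04.
So real GDP changed by 4496.04/2979.59 − 1 = 0.5089, i.e. 50.89%.

50.89%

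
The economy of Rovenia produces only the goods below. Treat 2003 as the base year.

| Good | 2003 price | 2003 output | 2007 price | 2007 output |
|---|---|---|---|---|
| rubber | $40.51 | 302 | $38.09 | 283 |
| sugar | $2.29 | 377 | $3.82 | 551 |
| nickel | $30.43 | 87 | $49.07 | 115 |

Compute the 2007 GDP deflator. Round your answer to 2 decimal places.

Nominal GDP 2007 = 38.09·283 + 3.82·551 + 49.07·115 = 18527.34.
Real GDP 2007 (at 2003 prices) = 40.51·283 + 2.29·551 + 30.43·115 = 16225.57.
Deflator = Nominal/Real × 100 = 18527.34/16225.57 × 100 = 114.186.

114.19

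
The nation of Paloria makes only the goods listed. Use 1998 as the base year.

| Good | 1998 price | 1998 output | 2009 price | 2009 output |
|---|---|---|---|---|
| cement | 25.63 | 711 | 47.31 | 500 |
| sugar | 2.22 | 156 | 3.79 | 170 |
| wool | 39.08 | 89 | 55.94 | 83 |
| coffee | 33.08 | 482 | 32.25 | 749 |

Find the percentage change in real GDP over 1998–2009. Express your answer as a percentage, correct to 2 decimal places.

Real GDP 1998 = Nominal GDP 1998 = 25.63·711 + 2.22·156 + 39.08·89 + 33.08·482 = 37991.93.
Real GDP 2009 (at 1998 prices) = 25.63·500 + 2.22·170 + 39.08·83 + 33.08·749 = 41212.96.
Real growth = 41212.96/37991.93 − 1 = 0.0848.

8.48%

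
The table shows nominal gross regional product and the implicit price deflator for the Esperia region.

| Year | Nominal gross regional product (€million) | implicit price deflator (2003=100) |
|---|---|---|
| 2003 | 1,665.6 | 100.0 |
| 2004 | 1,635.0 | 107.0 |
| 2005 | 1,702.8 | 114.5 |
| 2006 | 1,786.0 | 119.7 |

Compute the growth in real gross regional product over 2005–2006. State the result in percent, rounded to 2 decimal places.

Real gross regional product 2005 = 1702.8/1.145 = 1487.16.
Real gross regional product 2006 = 1786.0/1.197 = 1492.06.
Change = 1492.06/1487.16 − 1 = 0.0033.

0.33%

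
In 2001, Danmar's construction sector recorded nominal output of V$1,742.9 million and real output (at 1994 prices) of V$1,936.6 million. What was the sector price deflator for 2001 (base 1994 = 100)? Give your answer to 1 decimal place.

sector price deflator = (Nominal / Real) × 100 = 1742.9 / 1936.6 × 100 = 90.00.

90.0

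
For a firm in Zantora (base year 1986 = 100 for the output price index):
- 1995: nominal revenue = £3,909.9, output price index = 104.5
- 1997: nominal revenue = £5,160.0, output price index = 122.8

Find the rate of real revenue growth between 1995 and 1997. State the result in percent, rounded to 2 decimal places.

Deflate each year: 1995 → 3909.9/1.045 = 3741.53; 1997 → 5160.0/1.228 = 4201.95.
So real revenue changed by 4201.95/3741.53 − 1 = 0.1231, i.e. 12.31%.

12.31%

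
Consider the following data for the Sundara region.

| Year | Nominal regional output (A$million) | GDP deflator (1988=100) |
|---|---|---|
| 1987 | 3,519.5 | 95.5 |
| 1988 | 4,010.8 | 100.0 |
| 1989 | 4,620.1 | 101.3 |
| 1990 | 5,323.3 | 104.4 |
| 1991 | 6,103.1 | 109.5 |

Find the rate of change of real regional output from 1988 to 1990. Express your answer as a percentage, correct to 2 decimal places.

Real regional output 1988 = 4010.8/1.000 = 4010.80.
Real regional output 1990 = 5323.3/1.044 = 5098.95.
Change = 5098.95/4010.80 − 1 = 0.2713.

27.13%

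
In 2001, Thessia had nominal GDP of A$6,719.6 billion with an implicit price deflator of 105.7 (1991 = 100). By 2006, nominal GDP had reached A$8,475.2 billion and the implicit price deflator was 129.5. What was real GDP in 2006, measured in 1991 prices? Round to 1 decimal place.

A$6,544.6 billion

Real GDP = Nominal / (implicit price deflator/100) = 8475.2 / 1.295 = 6544.56.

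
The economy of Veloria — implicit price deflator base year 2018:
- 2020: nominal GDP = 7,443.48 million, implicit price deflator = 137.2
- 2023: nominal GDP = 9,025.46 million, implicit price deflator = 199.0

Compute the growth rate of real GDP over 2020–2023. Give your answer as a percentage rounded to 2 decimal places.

Deflate each year: 2020 → 7443.48/1.372 = 5425.28; 2023 → 9025.46/1.990 = 4535.41.
So real GDP changed by 4535.41/5425.28 − 1 = -0.1640, i.e. -16.40%.

-16.40%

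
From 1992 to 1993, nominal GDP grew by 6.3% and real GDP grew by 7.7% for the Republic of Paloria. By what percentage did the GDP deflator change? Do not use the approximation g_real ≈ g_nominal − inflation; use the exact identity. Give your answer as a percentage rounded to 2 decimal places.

-1.30%

(1 + g_nom) = (1 + g_real)(1 + π), so π = 1.0630 / 1.0770 − 1 = -0.01300.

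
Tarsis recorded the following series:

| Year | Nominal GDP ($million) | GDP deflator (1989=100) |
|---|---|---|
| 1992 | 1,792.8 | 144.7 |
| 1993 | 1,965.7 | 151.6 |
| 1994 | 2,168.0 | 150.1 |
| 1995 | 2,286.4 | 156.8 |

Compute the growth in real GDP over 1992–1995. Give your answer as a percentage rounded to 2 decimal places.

Real GDP 1992 = 1792.8/1.447 = 1238.98.
Real GDP 1995 = 2286.4/1.568 = 1458.16.
Change = 1458.16/1238.98 − 1 = 0.1769.

17.69%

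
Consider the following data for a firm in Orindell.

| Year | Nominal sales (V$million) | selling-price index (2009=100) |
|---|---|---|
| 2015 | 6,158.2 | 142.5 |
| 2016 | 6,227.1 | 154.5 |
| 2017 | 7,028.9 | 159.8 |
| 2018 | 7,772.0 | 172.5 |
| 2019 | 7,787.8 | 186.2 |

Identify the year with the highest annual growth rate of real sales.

2016: real = 6227.1/1.545 = 4030.49; growth vs 2015 (4321.54) = -6.73%.
2017: real = 7028.9/1.598 = 4398.56; growth vs 2016 (4030.49) = 9.13%.
2018: real = 7772.0/1.725 = 4505.51; growth vs 2017 (4398.56) = 2.43%.
2019: real = 7787.8/1.862 = 4182.49; growth vs 2018 (4505.51) = -7.17%.

2017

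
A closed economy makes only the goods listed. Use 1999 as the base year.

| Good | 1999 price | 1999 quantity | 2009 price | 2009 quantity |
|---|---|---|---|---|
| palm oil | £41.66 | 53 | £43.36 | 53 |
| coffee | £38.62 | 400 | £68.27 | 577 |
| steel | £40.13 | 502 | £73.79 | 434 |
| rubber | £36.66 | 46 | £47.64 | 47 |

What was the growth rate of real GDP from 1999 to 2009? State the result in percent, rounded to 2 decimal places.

10.49%

Real GDP 1999 = Nominal GDP 1999 = 41.66·53 + 38.62·400 + 40.13·502 + 36.66·46 = 39487.60.
Real GDP 2009 (at 1999 prices) = 41.66·53 + 38.62·577 + 40.13·434 + 36.66·47 = 43631.16.
Real growth = 43631.16/39487.60 − 1 = 0.1049.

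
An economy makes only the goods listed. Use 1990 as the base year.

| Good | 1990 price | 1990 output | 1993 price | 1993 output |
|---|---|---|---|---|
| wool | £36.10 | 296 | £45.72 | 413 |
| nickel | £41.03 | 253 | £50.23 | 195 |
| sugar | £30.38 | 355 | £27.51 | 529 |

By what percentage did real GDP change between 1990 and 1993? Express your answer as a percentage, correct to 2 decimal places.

22.39%

Real GDP 1990 = Nominal GDP 1990 = 36.10·296 + 41.03·253 + 30.38·355 = 31851.09.
Real GDP 1993 (at 1990 prices) = 36.10·413 + 41.03·195 + 30.38·529 = 38981.17.
Real growth = 38981.17/31851.09 − 1 = 0.2239.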